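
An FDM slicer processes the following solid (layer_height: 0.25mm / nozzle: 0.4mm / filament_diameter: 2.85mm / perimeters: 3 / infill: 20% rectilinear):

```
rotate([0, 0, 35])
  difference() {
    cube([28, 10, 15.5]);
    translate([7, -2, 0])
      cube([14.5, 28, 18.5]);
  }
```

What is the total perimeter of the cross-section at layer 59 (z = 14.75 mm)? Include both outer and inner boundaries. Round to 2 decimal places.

67.00 mm

At z = 14.75 mm: the cube (footprint 28×10) is included at this height (perimeter 76.00 mm); the 14.5×28 cube at (7, -2) contributes its full rectangle (perimeter 85.00 mm); Subtracting the remaining from the first: starting from the 28×10 cube, the 14.5×28 cube at (7, -2) partially overlaps it — only the 145.00 mm² overlap (of its 406.00 mm²) is removed, clipping the outline — boundary = 67.00 mm; (whole slice rotated 35° about Z — lengths, areas and connectivity unchanged). Overall, the cross-section has 2 separate islands. Total boundary length (outer) = 67.00 mm.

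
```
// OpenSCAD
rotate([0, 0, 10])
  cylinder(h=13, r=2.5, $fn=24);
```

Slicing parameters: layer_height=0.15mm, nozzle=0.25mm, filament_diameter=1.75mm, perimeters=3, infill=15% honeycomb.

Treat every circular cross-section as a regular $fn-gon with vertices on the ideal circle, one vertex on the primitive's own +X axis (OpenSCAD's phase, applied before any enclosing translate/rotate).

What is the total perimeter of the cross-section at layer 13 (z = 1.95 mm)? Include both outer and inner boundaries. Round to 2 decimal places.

At z = 1.95 mm: the cylinder: section is a regular 24-gon, circumradius r=2.5 (perimeter = 2·24·2.500·sin(180°/24) = 15.66 mm); (whole slice rotated 10° about Z — lengths, areas and connectivity unchanged). Overall, the cross-section is a single solid region. Total boundary length (outer) = 15.66 mm.

15.66 mm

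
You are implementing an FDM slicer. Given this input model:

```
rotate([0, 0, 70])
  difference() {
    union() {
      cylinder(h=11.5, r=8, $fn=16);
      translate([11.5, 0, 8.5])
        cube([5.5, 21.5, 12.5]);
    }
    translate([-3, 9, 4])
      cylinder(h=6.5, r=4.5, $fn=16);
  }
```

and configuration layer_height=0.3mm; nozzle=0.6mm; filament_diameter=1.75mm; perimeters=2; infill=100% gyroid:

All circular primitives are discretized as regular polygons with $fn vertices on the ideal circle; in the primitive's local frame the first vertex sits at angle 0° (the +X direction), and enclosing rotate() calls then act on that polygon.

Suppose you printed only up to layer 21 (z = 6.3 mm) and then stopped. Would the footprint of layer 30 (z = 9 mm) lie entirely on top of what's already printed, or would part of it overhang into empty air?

part overhangs

Compare the two slices. At z = 6.3: the r=8 cylinder contributes a regular 16-gon of circumradius 8 (area = (16/2)·8.000²·sin(360°/16) = 195.93 mm²); the cube at (11.5, 0) is absent (z outside [8.5, 21]); Merging all regions: only the r=8 cylinder is present, so the union is just that shape — area = 195.93 mm²; the r=4.5 cylinder at (-3, 9) gives a regular 16-gon of circumradius 4.5 (constant along its height) (area = (16/2)·4.500²·sin(360°/16) = 61.99 mm²); Taking the first minus the rest: starting from the result so far (195.93 mm²), the r=4.5 cylinder at (-3, 9) partially overlaps it — only the 14.57 mm² overlap (of its 61.99 mm²) is removed, clipping the outline — area = 181.36 mm²; (rotated 70° about Z; rotation is an isometry so areas/perimeters/island counts are preserved). At z = 9: the cylinder: section is a regular 16-gon, circumradius r=8 (area = (16/2)·8.000²·sin(360°/16) = 195.93 mm²); the 5.5×21.5 cube at (11.5, 0) contributes its full rectangle (area 118.25 mm²); Merging all regions: the 2 present regions are separate (no shared area or edge), so areas and boundary lengths simply add and each stays a separate island — area = 314.18 mm²; the r=4.5 cylinder at (-3, 9) contributes a regular 16-gon of circumradius 4.5 (area = (16/2)·4.500²·sin(360°/16) = 61.99 mm²); After the difference (first − rest): starting from that combined region (314.18 mm²), the r=4.5 cylinder at (-3, 9) partially overlaps it — only the 14.57 mm² overlap (of its 61.99 mm²) is removed, clipping the outline — area = 299.61 mm²; (whole slice rotated 70° about Z — lengths, areas and connectivity unchanged). Checking containment: at z = 9 the cross-section extends beyond the z = 6.3 cross-section by about 118.25 mm².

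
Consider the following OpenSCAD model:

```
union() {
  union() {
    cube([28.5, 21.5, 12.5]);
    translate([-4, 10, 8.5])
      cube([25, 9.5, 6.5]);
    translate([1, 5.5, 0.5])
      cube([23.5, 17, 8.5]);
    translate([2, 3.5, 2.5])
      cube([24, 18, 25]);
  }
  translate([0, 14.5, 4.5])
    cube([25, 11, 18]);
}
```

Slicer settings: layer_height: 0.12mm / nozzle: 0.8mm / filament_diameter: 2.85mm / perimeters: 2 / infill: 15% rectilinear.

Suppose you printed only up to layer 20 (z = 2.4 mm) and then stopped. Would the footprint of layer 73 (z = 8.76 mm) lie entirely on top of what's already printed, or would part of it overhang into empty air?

Compare the two slices. At z = 2.4: the cube (footprint 28.5×21.5) is included at this height (area 612.75 mm²); the cube at (-4, 10) is absent (z outside [8.5, 15]); the 23.5×17 cube at (1, 5.5) contributes its full rectangle (area 399.50 mm²); the cube at (2, 3.5) does not reach this height (z outside [2.5, 27.5]); Combining (union): the regions partially overlap — summed areas 1012.25 mm² minus the doubly-counted overlap 376.00 mm² gives 636.25 mm² — area = 636.25 mm²; the cube at (0, 14.5) is not intersected at this z (z outside [4.5, 22.5]); Taking the union: only the result so far is present, so the union is just that shape — area = 636.25 mm². At z = 8.76: the cube is present — its section is the full 28.5×21.5 rectangle (area 612.75 mm²); the cube at (-4, 10) is present — its section is the full 25×9.5 rectangle (area 237.50 mm²); the cube at (1, 5.5) (footprint 23.5×17) is included at this height (area 399.50 mm²); the cube at (2, 3.5) is present — its section is the full 24×18 rectangle (area 432.00 mm²); Merging all regions: the regions partially overlap — summed areas 1681.75 mm² minus the doubly-counted overlap 1007.50 mm² gives 674.25 mm² — area = 674.25 mm²; the cube at (0, 14.5) (footprint 25×11) is included at this height (area 275.00 mm²); Taking the union: the regions partially overlap — summed areas 949.25 mm² minus the doubly-counted overlap 198.50 mm² gives 750.75 mm² — area = 750.75 mm². Checking containment: at z = 8.76 the cross-section extends beyond the z = 2.4 cross-section by about 114.50 mm².

part overhangs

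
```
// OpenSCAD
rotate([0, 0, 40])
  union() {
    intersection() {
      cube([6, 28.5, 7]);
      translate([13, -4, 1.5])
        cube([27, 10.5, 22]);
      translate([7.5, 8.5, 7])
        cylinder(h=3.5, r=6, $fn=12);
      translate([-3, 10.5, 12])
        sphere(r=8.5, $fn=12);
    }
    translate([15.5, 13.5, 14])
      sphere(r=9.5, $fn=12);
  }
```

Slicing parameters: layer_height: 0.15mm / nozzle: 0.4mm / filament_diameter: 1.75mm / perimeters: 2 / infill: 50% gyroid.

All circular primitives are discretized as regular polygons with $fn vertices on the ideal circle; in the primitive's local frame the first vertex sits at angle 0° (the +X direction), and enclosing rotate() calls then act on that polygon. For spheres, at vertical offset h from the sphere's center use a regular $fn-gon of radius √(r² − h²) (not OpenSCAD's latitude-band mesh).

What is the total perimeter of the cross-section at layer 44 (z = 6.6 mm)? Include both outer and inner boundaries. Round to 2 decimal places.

At z = 6.6 mm: the cube (footprint 6×28.5) is included at this height (perimeter 69.00 mm); the 27×10.5 cube at (13, -4) contributes its full rectangle (perimeter 75.00 mm); the cylinder at (7.5, 8.5) is absent (z outside [7, 10.5]); the r=8.5 sphere at (-3, 10.5) slices to a regular 12-gon of circumradius 6.564 (√(r²−h²) with h=5.4 from center) (perimeter = 2·12·6.564·sin(180°/12) = 40.78 mm); After intersecting: at least one operand is absent at this height, so nothing remains; the r=9.5 sphere at (15.5, 13.5) slices to a regular 12-gon of circumradius 5.957 (√(r²−h²) with h=7.4 from center) (perimeter = 2·12·5.957·sin(180°/12) = 37.01 mm); Combining (union): only the r=9.5 sphere at (15.5, 13.5) is present, so the union is just that shape — boundary = 37.01 mm; (rotated 40° about Z; rotation is an isometry so areas/perimeters/island counts are preserved). Overall, the cross-section is a single solid region. Total boundary length (outer) = 37.01 mm.

37.01 mm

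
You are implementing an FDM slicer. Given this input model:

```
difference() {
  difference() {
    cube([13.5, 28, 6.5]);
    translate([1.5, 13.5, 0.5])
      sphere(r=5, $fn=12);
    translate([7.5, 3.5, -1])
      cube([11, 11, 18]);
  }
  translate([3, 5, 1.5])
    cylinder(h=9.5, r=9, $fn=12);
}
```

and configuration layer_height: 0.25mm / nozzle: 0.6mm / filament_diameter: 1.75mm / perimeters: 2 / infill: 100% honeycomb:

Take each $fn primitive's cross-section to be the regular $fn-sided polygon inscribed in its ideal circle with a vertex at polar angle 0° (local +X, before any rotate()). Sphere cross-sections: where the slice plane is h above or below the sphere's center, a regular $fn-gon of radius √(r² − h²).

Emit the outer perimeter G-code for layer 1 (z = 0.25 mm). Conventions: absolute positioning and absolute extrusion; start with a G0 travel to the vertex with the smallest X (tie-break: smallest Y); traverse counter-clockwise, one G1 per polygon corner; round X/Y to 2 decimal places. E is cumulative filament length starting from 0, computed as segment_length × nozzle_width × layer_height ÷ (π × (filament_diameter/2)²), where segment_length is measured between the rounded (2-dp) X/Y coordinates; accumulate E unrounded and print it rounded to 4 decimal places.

At z = 0.25 mm: the cube is present — its section is the full 13.5×28 rectangle; the sphere at (1.5, 13.5): section is a regular 12-gon, circumradius = √(r²−h²) = √(5²−0.25²) = 4.994; the cube at (7.5, 3.5) (footprint 11×11) is included at this height; Subtracting the remaining from the first: starting from the 13.5×28 cube, the r=5 sphere at (1.5, 13.5) partially overlaps it — only the 51.78 mm² overlap (of its 74.81 mm²) is removed, clipping the outline; the 11×11 cube at (7.5, 3.5) partially overlaps it — only the 66.00 mm² overlap (of its 121.00 mm²) is removed, clipping the outline — 1 connected region; the cylinder at (3, 5) is not intersected at this z (z outside [1.5, 11]); Subtracting the remaining from the first: none of the subtracted shapes is present at this height, so that combined region is unchanged — 1 connected region. The outline is a single polygon with 17 vertices. Extrusion per mm of travel: 0.6 × 0.25 / (π × 0.875²) = 0.062363. Accumulating E over each segment gives final E = 6.5123.

G0 X0.00 Y0.00 Z0.25
G1 X13.50 Y0.00 E0.8419
G1 X13.50 Y3.50 E1.0602
G1 X7.50 Y3.50 E1.4343
G1 X7.50 Y14.50 E2.1203
G1 X13.50 Y14.50 E2.4945
G1 X13.50 Y28.00 E3.3364
G1 X0.00 Y28.00 E4.1783
G1 X0.00 Y18.09 E4.7963
G1 X1.50 Y18.49 E4.8931
G1 X4.00 Y17.82 E5.0545
G1 X5.82 Y16.00 E5.2151
G1 X6.49 Y13.50 E5.3765
G1 X5.82 Y11.00 E5.5379
G1 X4.00 Y9.18 E5.6984
G1 X1.50 Y8.51 E5.8598
G1 X0.00 Y8.91 E5.9566
G1 X0.00 Y0.00 E6.5123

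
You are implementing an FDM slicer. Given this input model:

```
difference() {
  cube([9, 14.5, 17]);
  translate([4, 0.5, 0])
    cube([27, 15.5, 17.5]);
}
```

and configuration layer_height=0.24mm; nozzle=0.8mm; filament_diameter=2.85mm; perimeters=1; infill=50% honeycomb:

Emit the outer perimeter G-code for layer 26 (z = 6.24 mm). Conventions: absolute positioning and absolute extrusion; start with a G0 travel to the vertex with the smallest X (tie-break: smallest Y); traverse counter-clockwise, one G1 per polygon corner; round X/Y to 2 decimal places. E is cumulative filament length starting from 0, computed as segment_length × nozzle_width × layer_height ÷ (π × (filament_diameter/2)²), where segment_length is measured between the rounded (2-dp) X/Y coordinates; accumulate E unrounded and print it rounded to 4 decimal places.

G0 X0.00 Y0.00 Z6.24
G1 X9.00 Y0.00 E0.2709
G1 X9.00 Y0.50 E0.2859
G1 X4.00 Y0.50 E0.4364
G1 X4.00 Y14.50 E0.8578
G1 X0.00 Y14.50 E0.9781
G1 X0.00 Y0.00 E1.4146

At z = 6.24 mm: the 9×14.5 cube contributes its full rectangle; the cube at (4, 0.5) is present — its section is the full 27×15.5 rectangle; Taking the first minus the rest: starting from the 9×14.5 cube, the 27×15.5 cube at (4, 0.5) partially overlaps it — only the 70.00 mm² overlap (of its 418.50 mm²) is removed, clipping the outline — 1 connected region. The outline is a single polygon with 6 vertices. Extrusion per mm of travel: 0.8 × 0.24 / (π × 1.425²) = 0.030097. Accumulating E over each segment gives final E = 1.4146.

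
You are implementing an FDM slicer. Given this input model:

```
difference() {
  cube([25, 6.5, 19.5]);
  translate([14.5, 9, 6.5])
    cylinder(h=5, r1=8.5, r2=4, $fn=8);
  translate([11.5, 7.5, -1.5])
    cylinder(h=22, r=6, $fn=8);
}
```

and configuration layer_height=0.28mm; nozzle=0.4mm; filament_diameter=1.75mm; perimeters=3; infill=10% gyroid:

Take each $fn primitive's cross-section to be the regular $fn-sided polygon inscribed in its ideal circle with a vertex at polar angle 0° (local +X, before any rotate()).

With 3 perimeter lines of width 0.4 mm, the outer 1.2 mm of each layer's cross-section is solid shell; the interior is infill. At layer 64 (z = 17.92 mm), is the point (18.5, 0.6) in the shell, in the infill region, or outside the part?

At z = 17.92 mm: the cube (footprint 25×6.5) is included at this height; the cone at (14.5, 9) is absent (z outside [6.5, 11.5]); the r=6 cylinder at (11.5, 7.5) contributes a regular 8-gon of circumradius 6; Subtracting the remaining from the first: starting from the 25×6.5 cube, the r=6 cylinder at (11.5, 7.5) partially overlaps it — only the 39.33 mm² overlap (of its 101.82 mm²) is removed, clipping the outline — 1 connected region. Overall, the cross-section is a single solid region. The nearest boundary edge runs (25.00, 0.00)→(0.00, 0.00); distance from the point to it = 0.60 mm. The point is inside the cross-section, 0.60 mm from the nearest boundary — within the 1.2 mm shell band (3 × 0.4).

shell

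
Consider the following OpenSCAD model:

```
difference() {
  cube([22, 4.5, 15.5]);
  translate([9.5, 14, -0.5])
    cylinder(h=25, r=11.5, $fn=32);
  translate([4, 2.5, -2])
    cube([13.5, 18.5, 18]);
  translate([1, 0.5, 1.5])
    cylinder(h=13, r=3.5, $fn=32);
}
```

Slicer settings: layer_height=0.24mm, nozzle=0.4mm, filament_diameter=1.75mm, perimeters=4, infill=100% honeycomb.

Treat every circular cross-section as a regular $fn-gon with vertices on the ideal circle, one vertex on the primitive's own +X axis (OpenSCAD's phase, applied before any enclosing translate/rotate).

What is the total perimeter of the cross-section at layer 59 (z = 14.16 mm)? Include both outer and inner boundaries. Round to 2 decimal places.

55.33 mm

At z = 14.16 mm: the cube is present — its section is the full 22×4.5 rectangle (perimeter 53.00 mm); the r=11.5 cylinder at (9.5, 14) gives a regular 32-gon of circumradius 11.5 (constant along its height) (perimeter = 2·32·11.500·sin(180°/32) = 72.14 mm); the cube at (4, 2.5) (footprint 13.5×18.5) is included at this height (perimeter 64.00 mm); the r=3.5 cylinder at (1, 0.5) gives a regular 32-gon of circumradius 3.5 (constant along its height) (perimeter = 2·32·3.500·sin(180°/32) = 21.96 mm); Subtracting the remaining from the first: starting from the 22×4.5 cube, the r=11.5 cylinder at (9.5, 14) partially overlaps it — only the 17.11 mm² overlap (of its 412.81 mm²) is removed, clipping the outline; the 13.5×18.5 cube at (4, 2.5) partially overlaps it — only the 10.16 mm² overlap (of its 249.75 mm²) is removed, clipping the outline; the r=3.5 cylinder at (1, 0.5) partially overlaps it — only the 15.24 mm² overlap (of its 38.24 mm²) is removed, clipping the outline — boundary = 55.33 mm. Overall, the cross-section is a single solid region. Total boundary length (outer) = 55.33 mm.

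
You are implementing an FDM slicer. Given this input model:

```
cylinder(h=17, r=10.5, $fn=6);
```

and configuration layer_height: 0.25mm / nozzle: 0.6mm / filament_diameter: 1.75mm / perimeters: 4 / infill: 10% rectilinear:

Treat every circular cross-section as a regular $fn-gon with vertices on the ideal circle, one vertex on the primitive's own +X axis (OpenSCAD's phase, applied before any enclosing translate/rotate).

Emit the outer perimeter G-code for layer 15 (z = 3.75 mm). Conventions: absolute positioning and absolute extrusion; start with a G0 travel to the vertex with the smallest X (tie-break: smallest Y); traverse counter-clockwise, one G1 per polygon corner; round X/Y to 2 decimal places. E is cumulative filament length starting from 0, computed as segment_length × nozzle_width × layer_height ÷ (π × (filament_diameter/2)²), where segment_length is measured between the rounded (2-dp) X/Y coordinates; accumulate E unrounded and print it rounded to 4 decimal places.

G0 X-10.50 Y0.00 Z3.75
G1 X-5.25 Y-9.09 E0.6546
G1 X5.25 Y-9.09 E1.3094
G1 X10.50 Y0.00 E1.9641
G1 X5.25 Y9.09 E2.6187
G1 X-5.25 Y9.09 E3.2735
G1 X-10.50 Y0.00 E3.9281

At z = 3.75 mm: the cylinder: section is a regular 6-gon, circumradius r=10.5. The outline is a single polygon with 6 vertices. Extrusion per mm of travel: 0.6 × 0.25 / (π × 0.875²) = 0.062363. Accumulating E over each segment gives final E = 3.9281.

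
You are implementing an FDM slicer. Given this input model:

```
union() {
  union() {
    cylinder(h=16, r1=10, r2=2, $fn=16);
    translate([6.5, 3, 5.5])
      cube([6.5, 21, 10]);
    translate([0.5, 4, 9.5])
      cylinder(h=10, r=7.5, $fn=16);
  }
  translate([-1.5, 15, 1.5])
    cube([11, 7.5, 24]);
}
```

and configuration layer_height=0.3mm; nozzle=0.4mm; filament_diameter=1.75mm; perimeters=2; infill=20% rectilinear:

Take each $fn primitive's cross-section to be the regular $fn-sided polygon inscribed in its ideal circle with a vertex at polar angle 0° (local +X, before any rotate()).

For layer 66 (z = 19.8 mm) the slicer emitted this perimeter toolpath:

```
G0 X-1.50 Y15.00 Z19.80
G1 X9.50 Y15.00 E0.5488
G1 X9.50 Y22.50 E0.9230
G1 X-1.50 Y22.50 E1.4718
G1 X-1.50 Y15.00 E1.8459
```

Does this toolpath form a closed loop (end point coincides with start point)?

Start point (G0): (-1.50, 15.00). End point (last G1): the path returns to the start — closed.

yes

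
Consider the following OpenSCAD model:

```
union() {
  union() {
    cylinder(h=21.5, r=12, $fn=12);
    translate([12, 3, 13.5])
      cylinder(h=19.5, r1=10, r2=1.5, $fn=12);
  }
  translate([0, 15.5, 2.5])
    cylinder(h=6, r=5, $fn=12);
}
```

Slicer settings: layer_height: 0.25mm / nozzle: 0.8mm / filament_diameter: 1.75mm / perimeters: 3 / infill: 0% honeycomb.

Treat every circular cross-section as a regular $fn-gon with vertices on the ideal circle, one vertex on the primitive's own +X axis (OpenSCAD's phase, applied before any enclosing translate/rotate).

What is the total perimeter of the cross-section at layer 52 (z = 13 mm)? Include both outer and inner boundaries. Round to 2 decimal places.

At z = 13 mm: the cylinder: section is a regular 12-gon, circumradius r=12 (perimeter = 2·12·12.000·sin(180°/12) = 74.54 mm); the cone at (12, 3) does not reach this height (z outside [13.5, 33]); Merging all regions: only the r=12 cylinder is present, so the union is just that shape — boundary = 74.54 mm; the cylinder at (0, 15.5) does not reach this height (z outside [2.5, 8.5]); Merging all regions: only that combined region is present, so the union is just that shape — boundary = 74.54 mm. Overall, the cross-section is a single solid region. Total boundary length (outer) = 74.54 mm.

74.54 mm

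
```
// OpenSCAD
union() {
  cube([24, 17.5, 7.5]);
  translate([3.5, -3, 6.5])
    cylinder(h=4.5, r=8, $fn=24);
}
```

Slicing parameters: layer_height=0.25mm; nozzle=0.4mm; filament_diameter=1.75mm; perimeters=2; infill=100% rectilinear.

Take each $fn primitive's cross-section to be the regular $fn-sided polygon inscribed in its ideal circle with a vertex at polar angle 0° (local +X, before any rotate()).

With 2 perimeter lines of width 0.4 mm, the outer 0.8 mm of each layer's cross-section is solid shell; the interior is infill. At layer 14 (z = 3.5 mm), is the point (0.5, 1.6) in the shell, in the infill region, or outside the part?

At z = 3.5 mm: the 24×17.5 cube contributes its full rectangle; the cylinder at (3.5, -3) does not reach this height (z outside [6.5, 11]); Merging all regions: only the 24×17.5 cube is present, so the union is just that shape — 1 connected region. Overall, the cross-section is a single solid region. The nearest boundary edge runs (0.00, 17.50)→(0.00, 0.00); distance from the point to it = 0.50 mm. The point is inside the cross-section, 0.50 mm from the nearest boundary — within the 0.8 mm shell band (2 × 0.4).

shell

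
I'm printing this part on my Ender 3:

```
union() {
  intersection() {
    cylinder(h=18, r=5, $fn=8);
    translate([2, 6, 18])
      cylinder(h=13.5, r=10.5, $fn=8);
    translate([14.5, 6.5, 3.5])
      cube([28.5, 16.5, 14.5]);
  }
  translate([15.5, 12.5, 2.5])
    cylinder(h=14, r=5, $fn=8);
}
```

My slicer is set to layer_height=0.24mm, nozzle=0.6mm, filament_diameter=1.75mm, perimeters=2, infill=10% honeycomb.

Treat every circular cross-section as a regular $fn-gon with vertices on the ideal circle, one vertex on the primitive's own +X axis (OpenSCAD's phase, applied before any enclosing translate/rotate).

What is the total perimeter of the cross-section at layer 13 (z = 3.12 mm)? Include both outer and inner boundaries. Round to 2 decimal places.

30.61 mm

At z = 3.12 mm: the cylinder: section is a regular 8-gon, circumradius r=5 (perimeter = 2·8·5.000·sin(180°/8) = 30.61 mm); the cylinder at (2, 6) does not reach this height (z outside [18, 31.5]); the cube at (14.5, 6.5) is not intersected at this z (z outside [3.5, 18]); Taking the intersection: at least one operand is absent at this height, so nothing remains; the r=5 cylinder at (15.5, 12.5) contributes a regular 8-gon of circumradius 5 (perimeter = 2·8·5.000·sin(180°/8) = 30.61 mm); Combining (union): only the r=5 cylinder at (15.5, 12.5) is present, so the union is just that shape — boundary = 30.61 mm. Overall, the cross-section is a single solid region. Total boundary length (outer) = 30.61 mm.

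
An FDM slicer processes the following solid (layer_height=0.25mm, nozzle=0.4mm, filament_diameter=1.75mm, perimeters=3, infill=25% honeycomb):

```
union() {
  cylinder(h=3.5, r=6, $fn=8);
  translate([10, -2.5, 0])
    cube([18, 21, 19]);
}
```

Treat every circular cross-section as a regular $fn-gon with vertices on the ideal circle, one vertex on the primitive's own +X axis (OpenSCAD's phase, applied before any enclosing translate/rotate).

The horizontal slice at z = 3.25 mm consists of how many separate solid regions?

At z = 3.25 mm: the r=6 cylinder gives a regular 8-gon of circumradius 6 (constant along its height); the cube at (10, -2.5) (footprint 18×21) is included at this height; Taking the union: the 2 present regions are separate (no shared area or edge), so areas and boundary lengths simply add and each stays a separate island — 2 connected regions. The result has 2 disconnected regions.

2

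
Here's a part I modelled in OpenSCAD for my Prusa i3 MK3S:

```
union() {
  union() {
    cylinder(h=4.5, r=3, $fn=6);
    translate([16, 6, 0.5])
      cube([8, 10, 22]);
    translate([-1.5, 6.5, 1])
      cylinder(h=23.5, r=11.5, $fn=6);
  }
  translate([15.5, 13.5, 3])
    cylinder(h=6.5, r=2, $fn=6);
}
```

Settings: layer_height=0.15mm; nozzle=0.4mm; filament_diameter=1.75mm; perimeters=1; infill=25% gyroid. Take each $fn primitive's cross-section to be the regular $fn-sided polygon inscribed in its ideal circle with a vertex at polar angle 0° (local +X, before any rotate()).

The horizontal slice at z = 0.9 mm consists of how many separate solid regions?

2

At z = 0.9 mm: the cylinder: section is a regular 6-gon, circumradius r=3; the 8×10 cube at (16, 6) contributes its full rectangle; the cylinder at (-1.5, 6.5) is absent (z outside [1, 24.5]); Taking the union: the 2 present regions are separate (no shared area or edge), so areas and boundary lengths simply add and each stays a separate island — 2 connected regions; the cylinder at (15.5, 13.5) does not reach this height (z outside [3, 9.5]); Combining (union): only that combined region is present, so the union is just that shape — 2 connected regions. The result has 2 disconnected regions.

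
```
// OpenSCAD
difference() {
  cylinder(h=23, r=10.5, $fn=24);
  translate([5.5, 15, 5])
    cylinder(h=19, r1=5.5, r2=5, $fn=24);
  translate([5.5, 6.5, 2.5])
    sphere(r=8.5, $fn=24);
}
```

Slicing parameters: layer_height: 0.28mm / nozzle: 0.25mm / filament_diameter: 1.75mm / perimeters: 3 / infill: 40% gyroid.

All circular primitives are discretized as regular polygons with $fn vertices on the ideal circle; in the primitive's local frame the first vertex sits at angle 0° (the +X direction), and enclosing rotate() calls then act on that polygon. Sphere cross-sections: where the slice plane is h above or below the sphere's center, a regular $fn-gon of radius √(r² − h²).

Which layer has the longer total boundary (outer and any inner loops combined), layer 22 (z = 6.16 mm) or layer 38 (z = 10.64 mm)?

Layer 22 (z = 6.16): the cylinder: section is a regular 24-gon, circumradius r=10.5 (perimeter = 2·24·10.500·sin(180°/24) = 65.79 mm); the cone at (5.5, 15): at t=0.061 of its height the radius interpolates to r₁+(r₂−r₁)t = 5.469, giving a regular 24-gon of that circumradius (perimeter = 2·24·5.469·sin(180°/24) = 34.27 mm); the r=8.5 sphere at (5.5, 6.5) contributes a regular 24-gon of circumradius √(8.5²−3.66²) = 7.672 (perimeter = 2·24·7.672·sin(180°/24) = 48.06 mm); Taking the first minus the rest: starting from the r=10.5 cylinder, the cone at (5.5, 15) misses the remaining region (no effect); the r=8.5 sphere at (5.5, 6.5) partially overlaps it — only the 105.25 mm² overlap (of its 182.79 mm²) is removed, clipping the outline — boundary = 70.28 mm. So its perimeter = 70.28 mm. Layer 38 (z = 10.64): the r=10.5 cylinder gives a regular 24-gon of circumradius 10.5 (constant along its height) (perimeter = 2·24·10.500·sin(180°/24) = 65.79 mm); the cone at (5.5, 15) contributes a regular 24-gon of circumradius 5.352 (interpolated between r1=5.5 and r2=5 at t=0.297) (perimeter = 2·24·5.352·sin(180°/24) = 33.53 mm); the r=8.5 sphere at (5.5, 6.5) slices to a regular 24-gon of circumradius 2.448 (√(r²−h²) with h=8.14 from center) (perimeter = 2·24·2.448·sin(180°/24) = 15.33 mm); After the difference (first − rest): starting from the r=10.5 cylinder, the cone at (5.5, 15) misses the remaining region (no effect); the r=8.5 sphere at (5.5, 6.5) partially overlaps it — only the 17.45 mm² overlap (of its 18.61 mm²) is removed, clipping the outline — boundary = 74.24 mm. So its perimeter = 74.24 mm. Layer 38 is larger (74.24 vs 70.28 mm).

layer 38 (z = 10.64 mm)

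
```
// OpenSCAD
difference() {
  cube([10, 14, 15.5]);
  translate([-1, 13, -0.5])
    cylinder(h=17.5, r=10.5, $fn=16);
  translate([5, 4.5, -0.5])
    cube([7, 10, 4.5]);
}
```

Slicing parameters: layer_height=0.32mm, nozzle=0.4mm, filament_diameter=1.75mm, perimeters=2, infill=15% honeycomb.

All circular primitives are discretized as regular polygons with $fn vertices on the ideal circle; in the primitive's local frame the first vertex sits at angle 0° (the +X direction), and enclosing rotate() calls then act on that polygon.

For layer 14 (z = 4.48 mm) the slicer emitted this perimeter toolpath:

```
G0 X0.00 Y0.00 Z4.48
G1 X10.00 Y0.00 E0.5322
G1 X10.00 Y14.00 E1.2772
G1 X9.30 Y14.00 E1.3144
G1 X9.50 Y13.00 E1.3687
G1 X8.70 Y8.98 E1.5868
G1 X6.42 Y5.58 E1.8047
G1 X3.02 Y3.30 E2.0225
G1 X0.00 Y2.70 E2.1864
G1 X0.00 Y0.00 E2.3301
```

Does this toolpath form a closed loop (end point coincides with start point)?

yes

Start point (G0): (0.00, 0.00). End point (last G1): the path returns to the start — closed.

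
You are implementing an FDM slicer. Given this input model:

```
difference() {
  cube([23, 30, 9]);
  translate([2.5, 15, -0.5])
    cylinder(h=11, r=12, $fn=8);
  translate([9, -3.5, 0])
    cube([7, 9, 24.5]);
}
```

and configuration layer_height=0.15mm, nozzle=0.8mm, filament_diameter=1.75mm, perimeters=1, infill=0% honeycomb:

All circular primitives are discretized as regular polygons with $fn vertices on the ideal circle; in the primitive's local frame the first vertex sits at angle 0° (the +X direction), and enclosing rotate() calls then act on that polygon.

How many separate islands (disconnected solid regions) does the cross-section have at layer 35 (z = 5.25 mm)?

At z = 5.25 mm: the 23×30 cube contributes its full rectangle; the r=12 cylinder at (2.5, 15) gives a regular 8-gon of circumradius 12 (constant along its height); the cube at (9, -3.5) is present — its section is the full 7×9 rectangle; Taking the first minus the rest: starting from the 23×30 cube, the r=12 cylinder at (2.5, 15) partially overlaps it — only the 261.06 mm² overlap (of its 407.29 mm²) is removed, clipping the outline; the 7×9 cube at (9, -3.5) partially overlaps it — only the 38.50 mm² overlap (of its 63.00 mm²) is removed, clipping the outline — 1 connected region. Overall, the cross-section is a single solid region. Island count = 1.

1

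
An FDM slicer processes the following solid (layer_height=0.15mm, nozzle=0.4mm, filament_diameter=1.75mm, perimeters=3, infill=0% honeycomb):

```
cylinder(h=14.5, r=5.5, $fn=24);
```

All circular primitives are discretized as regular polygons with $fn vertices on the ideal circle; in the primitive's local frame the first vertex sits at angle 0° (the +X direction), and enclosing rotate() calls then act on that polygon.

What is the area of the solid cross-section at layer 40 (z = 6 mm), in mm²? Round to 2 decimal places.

93.95 mm²

At z = 6 mm: the cylinder: section is a regular 24-gon, circumradius r=5.5 (area = (24/2)·5.500²·sin(360°/24) = 93.95 mm²). Overall, the cross-section is a single solid region. Net area = 93.95 mm².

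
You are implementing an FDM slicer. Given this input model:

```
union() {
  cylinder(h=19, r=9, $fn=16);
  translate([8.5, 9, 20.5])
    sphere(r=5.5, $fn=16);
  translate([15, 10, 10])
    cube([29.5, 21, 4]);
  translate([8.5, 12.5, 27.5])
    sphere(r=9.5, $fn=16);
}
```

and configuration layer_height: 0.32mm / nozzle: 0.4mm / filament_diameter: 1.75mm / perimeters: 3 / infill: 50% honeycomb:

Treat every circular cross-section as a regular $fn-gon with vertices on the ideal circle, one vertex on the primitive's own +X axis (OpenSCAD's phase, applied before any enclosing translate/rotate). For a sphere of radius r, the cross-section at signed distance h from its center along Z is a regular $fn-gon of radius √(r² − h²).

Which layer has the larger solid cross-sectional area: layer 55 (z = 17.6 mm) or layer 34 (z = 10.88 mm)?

layer 34 (z = 10.88 mm)

Layer 55 (z = 17.6): the cylinder: section is a regular 16-gon, circumradius r=9 (area = (16/2)·9.000²·sin(360°/16) = 247.98 mm²); the r=5.5 sphere at (8.5, 9) contributes a regular 16-gon of circumradius √(5.5²−2.9²) = 4.673 (area = (16/2)·4.673²·sin(360°/16) = 66.86 mm²); the cube at (15, 10) is absent (z outside [10, 14]); the sphere at (8.5, 12.5) is absent (|z−center|=9.900 > r=9.5); Merging all regions: the regions partially overlap — summed areas 314.84 mm² minus the doubly-counted overlap 3.75 mm² gives 311.09 mm² — area = 311.09 mm². So its area = 311.09 mm². Layer 34 (z = 10.88): the r=9 cylinder contributes a regular 16-gon of circumradius 9 (area = (16/2)·9.000²·sin(360°/16) = 247.98 mm²); the sphere at (8.5, 9) is not intersected at this z (|z−center|=9.620 > r=5.5); the 29.5×21 cube at (15, 10) contributes its full rectangle (area 619.50 mm²); the sphere at (8.5, 12.5) is absent (|z−center|=16.620 > r=9.5); Taking the union: the 2 present regions are separate (no shared area or edge), so areas and boundary lengths simply add and each stays a separate island — area = 867.48 mm². So its area = 867.48 mm². Layer 34 is larger (867.48 vs 311.09 mm²).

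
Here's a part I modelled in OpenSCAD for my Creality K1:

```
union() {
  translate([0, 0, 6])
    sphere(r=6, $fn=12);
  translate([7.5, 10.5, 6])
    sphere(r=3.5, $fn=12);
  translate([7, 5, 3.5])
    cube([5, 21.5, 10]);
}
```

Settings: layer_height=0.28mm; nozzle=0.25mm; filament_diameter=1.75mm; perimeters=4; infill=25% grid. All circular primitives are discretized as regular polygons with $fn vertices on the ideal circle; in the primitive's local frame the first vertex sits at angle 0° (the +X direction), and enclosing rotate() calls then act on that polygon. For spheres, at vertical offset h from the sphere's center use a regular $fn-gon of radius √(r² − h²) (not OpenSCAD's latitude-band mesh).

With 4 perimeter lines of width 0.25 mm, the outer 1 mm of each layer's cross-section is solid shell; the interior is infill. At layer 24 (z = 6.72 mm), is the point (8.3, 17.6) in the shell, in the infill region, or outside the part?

At z = 6.72 mm: the r=6 sphere contributes a regular 12-gon of circumradius √(6²−0.72²) = 5.957; the sphere at (7.5, 10.5): section is a regular 12-gon, circumradius = √(r²−h²) = √(3.5²−0.72²) = 3.425; the 5×21.5 cube at (7, 5) contributes its full rectangle; Combining (union): the regions partially overlap (shared area 20.96 mm²), so overlapping operands fuse into one piece — 2 connected regions. Overall, the cross-section has 2 separate islands. The nearest boundary edge runs (7.00, 13.79)→(7.00, 26.50); distance from the point to it = 1.30 mm. (Shell/infill is judged within the island containing the point — the largest one.) The point is inside the cross-section and 1.30 mm from the nearest boundary — more than the 1 mm shell width (4 × 0.25), so it's in the infill interior.

infill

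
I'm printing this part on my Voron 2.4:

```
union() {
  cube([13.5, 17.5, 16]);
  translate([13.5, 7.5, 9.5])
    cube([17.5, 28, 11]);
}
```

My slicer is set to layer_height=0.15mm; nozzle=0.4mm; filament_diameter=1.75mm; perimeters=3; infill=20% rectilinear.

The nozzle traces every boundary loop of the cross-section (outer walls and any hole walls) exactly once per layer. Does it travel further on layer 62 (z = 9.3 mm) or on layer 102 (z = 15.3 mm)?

Layer 62 (z = 9.3): the cube (footprint 13.5×17.5) is included at this height (perimeter 62.00 mm); the cube at (13.5, 7.5) is not intersected at this z (z outside [9.5, 20.5]); Taking the union: only the 13.5×17.5 cube is present, so the union is just that shape — boundary = 62.00 mm. So its perimeter = 62.00 mm. Layer 102 (z = 15.3): the cube is present — its section is the full 13.5×17.5 rectangle (perimeter 62.00 mm); the 17.5×28 cube at (13.5, 7.5) contributes its full rectangle (perimeter 91.00 mm); Combining (union): the 2 present regions share edge segments without overlapping in area, so areas simply add but the touching pieces fuse into one outline (the shared edge portions become interior and drop out of the boundary) — boundary = 133.00 mm. So its perimeter = 133.00 mm. Layer 102 is larger (133.00 vs 62.00 mm).

layer 102 (z = 15.3 mm)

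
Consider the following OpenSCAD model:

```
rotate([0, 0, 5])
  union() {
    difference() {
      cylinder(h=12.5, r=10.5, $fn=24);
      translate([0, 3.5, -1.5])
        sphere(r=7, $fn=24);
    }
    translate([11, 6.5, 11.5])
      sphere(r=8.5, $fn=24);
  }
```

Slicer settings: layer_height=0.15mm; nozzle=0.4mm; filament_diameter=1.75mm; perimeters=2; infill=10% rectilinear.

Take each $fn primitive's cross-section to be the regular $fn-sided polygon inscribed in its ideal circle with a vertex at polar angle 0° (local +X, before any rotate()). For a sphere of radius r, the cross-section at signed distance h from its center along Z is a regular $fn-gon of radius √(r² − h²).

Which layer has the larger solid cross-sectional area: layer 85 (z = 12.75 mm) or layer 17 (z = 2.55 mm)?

layer 17 (z = 2.55 mm)

Layer 85 (z = 12.75): the cylinder is not intersected at this z (z outside [0, 12.5]); the sphere at (0, 3.5) does not reach this height (|z−center|=14.250 > r=7); After the difference (first − rest): the first operand is absent here, so nothing remains; the r=8.5 sphere at (11, 6.5) contributes a regular 24-gon of circumradius √(8.5²−1.25²) = 8.408 (area = (24/2)·8.408²·sin(360°/24) = 219.54 mm²); Taking the union: only the r=8.5 sphere at (11, 6.5) is present, so the union is just that shape — area = 219.54 mm²; (rotated 5° about Z; rotation is an isometry so areas/perimeters/island counts are preserved). So its area = 219.54 mm². Layer 17 (z = 2.55): the r=10.5 cylinder gives a regular 24-gon of circumradius 10.5 (constant along its height) (area = (24/2)·10.500²·sin(360°/24) = 342.42 mm²); the sphere at (0, 3.5): section is a regular 24-gon, circumradius = √(r²−h²) = √(7²−4.05²) = 5.709 (area = (24/2)·5.709²·sin(360°/24) = 101.24 mm²); Subtracting the remaining from the first: starting from the r=10.5 cylinder (342.42 mm²), the r=7 sphere at (0, 3.5) lies wholly inside it (removes its full 101.24 mm² and its 35.77 mm outline becomes a hole wall) — area = 241.18 mm²; the sphere at (11, 6.5) is not intersected at this z (|z−center|=8.950 > r=8.5); Merging all regions: only that combined region is present, so the union is just that shape — area = 241.18 mm²; (whole slice rotated 5° about Z — lengths, areas and connectivity unchanged). So its area = 241.18 mm². Layer 17 is larger (241.18 vs 219.54 mm²).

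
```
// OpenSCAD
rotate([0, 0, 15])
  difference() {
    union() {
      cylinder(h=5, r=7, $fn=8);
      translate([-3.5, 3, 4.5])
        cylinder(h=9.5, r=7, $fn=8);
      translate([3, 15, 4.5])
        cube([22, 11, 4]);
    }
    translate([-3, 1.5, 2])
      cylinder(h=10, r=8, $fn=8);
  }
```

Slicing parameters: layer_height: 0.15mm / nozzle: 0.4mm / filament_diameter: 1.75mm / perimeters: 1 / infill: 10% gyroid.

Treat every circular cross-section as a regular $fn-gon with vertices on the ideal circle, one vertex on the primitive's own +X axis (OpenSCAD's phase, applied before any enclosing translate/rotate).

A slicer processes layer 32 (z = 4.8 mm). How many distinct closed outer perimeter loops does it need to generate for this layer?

3

At z = 4.8 mm: the cylinder: section is a regular 8-gon, circumradius r=7; the r=7 cylinder at (-3.5, 3) contributes a regular 8-gon of circumradius 7; the cube at (3, 15) (footprint 22×11) is included at this height; Merging all regions: the regions partially overlap (shared area 78.47 mm²), so overlapping operands fuse into one piece — 2 connected regions; the r=8 cylinder at (-3, 1.5) gives a regular 8-gon of circumradius 8 (constant along its height); After the difference (first − rest): starting from the result so far, the r=8 cylinder at (-3, 1.5) partially overlaps it — only the 164.38 mm² overlap (of its 181.02 mm²) is removed, clipping the outline — 3 connected regions; (rotated 15° about Z; rotation is an isometry so areas/perimeters/island counts are preserved). The result has 3 disconnected regions.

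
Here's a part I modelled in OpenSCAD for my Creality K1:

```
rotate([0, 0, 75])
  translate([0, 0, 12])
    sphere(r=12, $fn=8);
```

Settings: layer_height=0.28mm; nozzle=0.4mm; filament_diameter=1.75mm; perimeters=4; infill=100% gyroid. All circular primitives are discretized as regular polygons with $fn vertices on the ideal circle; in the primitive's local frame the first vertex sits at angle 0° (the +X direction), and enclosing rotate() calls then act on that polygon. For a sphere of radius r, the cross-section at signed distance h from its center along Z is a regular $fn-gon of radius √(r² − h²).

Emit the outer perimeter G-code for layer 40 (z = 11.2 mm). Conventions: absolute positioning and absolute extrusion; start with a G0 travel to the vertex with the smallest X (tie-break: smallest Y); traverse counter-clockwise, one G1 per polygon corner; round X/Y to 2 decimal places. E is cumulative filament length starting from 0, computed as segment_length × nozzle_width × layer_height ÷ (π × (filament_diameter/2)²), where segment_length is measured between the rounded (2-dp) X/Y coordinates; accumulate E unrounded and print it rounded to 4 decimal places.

At z = 11.2 mm: the r=12 sphere contributes a regular 8-gon of circumradius √(12²−0.8²) = 11.973; (rotated 75° about Z; rotation is an isometry so areas/perimeters/island counts are preserved). The outline is a single polygon with 8 vertices. Extrusion per mm of travel: 0.4 × 0.28 / (π × 0.875²) = 0.046564. Accumulating E over each segment gives final E = 3.4147.

G0 X-11.57 Y3.10 Z11.20
G1 X-10.37 Y-5.99 E0.4269
G1 X-3.10 Y-11.57 E0.8537
G1 X5.99 Y-10.37 E1.2806
G1 X11.57 Y-3.10 E1.7074
G1 X10.37 Y5.99 E2.1343
G1 X3.10 Y11.57 E2.5610
G1 X-5.99 Y10.37 E2.9880
G1 X-11.57 Y3.10 E3.4147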